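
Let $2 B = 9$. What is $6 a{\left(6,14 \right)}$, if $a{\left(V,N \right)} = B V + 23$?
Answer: $300$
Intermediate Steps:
$B = \frac{9}{2}$ ($B = \frac{1}{2} \cdot 9 = \frac{9}{2} \approx 4.5$)
$a{\left(V,N \right)} = 23 + \frac{9 V}{2}$ ($a{\left(V,N \right)} = \frac{9 V}{2} + 23 = 23 + \frac{9 V}{2}$)
$6 a{\left(6,14 \right)} = 6 \left(23 + \frac{9}{2} \cdot 6\right) = 6 \left(23 + 27\right) = 6 \cdot 50 = 300$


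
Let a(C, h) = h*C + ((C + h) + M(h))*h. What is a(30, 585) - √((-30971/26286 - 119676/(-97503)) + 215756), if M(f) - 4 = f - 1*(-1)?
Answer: 722475 - √157472758564465450026102/854321286 ≈ 7.2201e+5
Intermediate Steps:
M(f) = 5 + f (M(f) = 4 + (f - 1*(-1)) = 4 + (f + 1) = 4 + (1 + f) = 5 + f)
a(C, h) = C*h + h*(5 + C + 2*h) (a(C, h) = h*C + ((C + h) + (5 + h))*h = C*h + (5 + C + 2*h)*h = C*h + h*(5 + C + 2*h))
a(30, 585) - √((-30971/26286 - 119676/(-97503)) + 215756) = 585*(5 + 2*30 + 2*585) - √((-30971/26286 - 119676/(-97503)) + 215756) = 585*(5 + 60 + 1170) - √((-30971*1/26286 - 119676*(-1/97503)) + 215756) = 585*1235 - √((-30971/26286 + 39892/32501) + 215756) = 722475 - √(42012641/854321286 + 215756) = 722475 - √(184324985394857/854321286) = 722475 - √157472758564465450026102/854321286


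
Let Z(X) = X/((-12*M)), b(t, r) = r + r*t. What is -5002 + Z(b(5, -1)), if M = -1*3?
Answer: -30013/6 ≈ -5002.2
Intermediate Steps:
M = -3
Z(X) = X/36 (Z(X) = X/((-12*(-3))) = X/36)
-5002 + Z(b(5, -1)) = -5002 + (-(1 + 5))/36 = -5002 + (-1*6)/36 = -5002 + (1/36)*(-6) = -5002 - ⅙ = -30013/6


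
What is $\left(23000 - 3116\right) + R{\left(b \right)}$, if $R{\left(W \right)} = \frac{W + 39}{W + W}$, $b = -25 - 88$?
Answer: $\frac{2246929}{113} \approx 19884.0$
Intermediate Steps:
$b = -113$ ($b = -25 - 88 = -113$)
$R{\left(W \right)} = \frac{39 + W}{2 W}$
$\left(23000 - 3116\right) + R{\left(b \right)} = \left(23000 - 3116\right) + \frac{39 - 113}{2 \left(-113\right)} = 19884 + \frac{1}{2} \left(- \frac{1}{113}\right) \left(-74\right) = 19884 + \frac{37}{113} = \frac{2246929}{113}$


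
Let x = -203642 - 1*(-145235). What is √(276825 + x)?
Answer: √218418 ≈ 467.35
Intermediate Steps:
x = -58407 (x = -203642 + 145235 = -58407)
√(276825 + x) = √(276825 - 58407) = √218418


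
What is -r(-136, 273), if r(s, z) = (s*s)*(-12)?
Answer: 221952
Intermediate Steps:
r(s, z) = -12*s² (r(s, z) = s²*(-12) = -12*s²)
-r(-136, 273) = -(-12)*(-136)² = -(-12)*18496 = -1*(-221952) = 221952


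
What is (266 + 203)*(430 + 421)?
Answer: 399119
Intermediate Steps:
(266 + 203)*(430 + 421) = 469*851 = 399119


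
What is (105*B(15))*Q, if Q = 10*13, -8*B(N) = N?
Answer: -102375/4 ≈ -25594.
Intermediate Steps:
B(N) = -N/8
Q = 130
(105*B(15))*Q = (105*(-1/8*15))*130 = (105*(-15/8))*130 = -1575/8*130 = -102375/4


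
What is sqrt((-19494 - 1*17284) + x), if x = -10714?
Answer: 2*I*sqrt(11873) ≈ 217.93*I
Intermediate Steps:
sqrt((-19494 - 1*17284) + x) = sqrt((-19494 - 1*17284) - 10714) = sqrt((-19494 - 17284) - 10714) = sqrt(-36778 - 10714) = sqrt(-47492) = 2*I*sqrt(11873)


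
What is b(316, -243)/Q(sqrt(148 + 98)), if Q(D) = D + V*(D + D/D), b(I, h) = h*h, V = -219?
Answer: 4310577/3880981 - 4290894*sqrt(246)/3880981 ≈ -16.230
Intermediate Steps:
b(I, h) = h**2
Q(D) = -219 - 218*D (Q(D) = D - 219*(D + D/D) = D - 219*(D + 1) = D - 219*(1 + D) = D + (-219 - 219*D) = -219 - 218*D)
b(316, -243)/Q(sqrt(148 + 98)) = (-243)**2/(-219 - 218*sqrt(148 + 98)) = 59049/(-219 - 218*sqrt(246))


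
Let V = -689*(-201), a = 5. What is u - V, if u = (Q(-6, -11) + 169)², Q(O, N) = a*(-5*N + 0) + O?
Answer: 53355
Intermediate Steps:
Q(O, N) = O - 25*N (Q(O, N) = 5*(-5*N + 0) + O = 5*(-5*N) + O = -25*N + O = O - 25*N)
u = 191844 (u = ((-6 - 25*(-11)) + 169)² = ((-6 + 275) + 169)² = (269 + 169)² = 438² = 191844)
V = 138489
u - V = 191844 - 1*138489 = 191844 - 138489 = 53355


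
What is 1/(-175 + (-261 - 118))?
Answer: -1/554 ≈ -0.0018051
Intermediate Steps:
1/(-175 + (-261 - 118)) = 1/(-175 - 379) = 1/(-554) = -1/554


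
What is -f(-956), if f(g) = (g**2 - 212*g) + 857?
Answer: -1117465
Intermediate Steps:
f(g) = 857 + g**2 - 212*g
-f(-956) = -(857 + (-956)**2 - 212*(-956)) = -(857 + 913936 + 202672) = -1*1117465 = -1117465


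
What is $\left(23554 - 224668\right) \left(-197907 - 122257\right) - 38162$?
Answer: $64389424534$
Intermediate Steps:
$\left(23554 - 224668\right) \left(-197907 - 122257\right) - 38162 = \left(-201114\right) \left(-320164\right) - 38162 = 64389462696 - 38162 = 64389424534$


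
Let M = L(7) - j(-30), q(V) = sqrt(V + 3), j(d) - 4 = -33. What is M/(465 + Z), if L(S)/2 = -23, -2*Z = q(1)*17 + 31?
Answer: -34/865 ≈ -0.039306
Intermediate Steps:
j(d) = -29 (j(d) = 4 - 33 = -29)
q(V) = sqrt(3 + V)
Z = -65/2 (Z = -(sqrt(3 + 1)*17 + 31)/2 = -(sqrt(4)*17 + 31)/2 = -(2*17 + 31)/2 = -(34 + 31)/2 = -1/2*65 = -65/2 ≈ -32.500)
L(S) = -46 (L(S) = 2*(-23) = -46)
M = -17 (M = -46 - 1*(-29) = -46 + 29 = -17)
M/(465 + Z) = -17/(465 - 65/2) = -17/865/2 = -17*2/865 = -34/865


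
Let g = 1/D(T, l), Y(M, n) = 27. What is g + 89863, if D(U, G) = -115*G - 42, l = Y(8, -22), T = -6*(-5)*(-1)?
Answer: 282798860/3147 ≈ 89863.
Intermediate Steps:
T = -30 (T = 30*(-1) = -30)
l = 27
D(U, G) = -42 - 115*G
g = -1/3147 (g = 1/(-42 - 115*27) = 1/(-42 - 3105) = 1/(-3147) = -1/3147 ≈ -0.00031776)
g + 89863 = -1/3147 + 89863 = 282798860/3147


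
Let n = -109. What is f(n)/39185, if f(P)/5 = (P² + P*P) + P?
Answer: 23653/7837 ≈ 3.0181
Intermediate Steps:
f(P) = 5*P + 10*P² (f(P) = 5*((P² + P*P) + P) = 5*((P² + P²) + P) = 5*(2*P² + P) = 5*(P + 2*P²) = 5*P + 10*P²)
f(n)/39185 = (5*(-109)*(1 + 2*(-109)))/39185 = (5*(-109)*(1 - 218))*(1/39185) = (5*(-109)*(-217))*(1/39185) = 118265*(1/39185) = 23653/7837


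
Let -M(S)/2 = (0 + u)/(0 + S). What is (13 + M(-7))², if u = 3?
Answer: 9409/49 ≈ 192.02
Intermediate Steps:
M(S) = -6/S (M(S) = -2*(0 + 3)/(0 + S) = -6/S)
(13 + M(-7))² = (13 - 6/(-7))² = (13 - 6*(-⅐))² = (13 + 6/7)² = (97/7)² = 9409/49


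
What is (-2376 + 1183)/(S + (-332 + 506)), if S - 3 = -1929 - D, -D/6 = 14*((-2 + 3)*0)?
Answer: 1193/1752 ≈ 0.68094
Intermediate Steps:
D = 0 (D = -84*(-2 + 3)*0 = -84*1*0 = -84*0 = -6*0 = 0)
S = -1926 (S = 3 + (-1929 - 1*0) = 3 + (-1929 + 0) = 3 - 1929 = -1926)
(-2376 + 1183)/(S + (-332 + 506)) = (-2376 + 1183)/(-1926 + (-332 + 506)) = -1193/(-1926 + 174) = -1193/(-1752) = -1193*(-1/1752) = 1193/1752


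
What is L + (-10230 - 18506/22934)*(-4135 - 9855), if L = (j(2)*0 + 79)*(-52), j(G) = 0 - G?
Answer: 1641213008934/11467 ≈ 1.4312e+8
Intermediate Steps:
j(G) = -G
L = -4108 (L = (-1*2*0 + 79)*(-52) = (-2*0 + 79)*(-52) = (0 + 79)*(-52) = 79*(-52) = -4108)
L + (-10230 - 18506/22934)*(-4135 - 9855) = -4108 + (-10230 - 18506/22934)*(-4135 - 9855) = -4108 + (-10230 - 18506*1/22934)*(-13990) = -4108 + (-10230 - 9253/11467)*(-13990) = -4108 - 117316663/11467*(-13990) = -4108 + 1641260115370/11467 = 1641213008934/11467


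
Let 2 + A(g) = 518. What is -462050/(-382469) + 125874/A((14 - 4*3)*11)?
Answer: 8063553451/32892334 ≈ 245.15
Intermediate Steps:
A(g) = 516 (A(g) = -2 + 518 = 516)
-462050/(-382469) + 125874/A((14 - 4*3)*11) = -462050/(-382469) + 125874/516 = -462050*(-1/382469) + 125874*(1/516) = 462050/382469 + 20979/86 = 8063553451/32892334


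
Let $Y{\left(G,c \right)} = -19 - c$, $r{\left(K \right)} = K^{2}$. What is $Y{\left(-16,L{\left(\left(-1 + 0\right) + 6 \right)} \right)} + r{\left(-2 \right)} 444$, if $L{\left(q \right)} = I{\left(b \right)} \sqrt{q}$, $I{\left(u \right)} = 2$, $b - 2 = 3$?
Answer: $1757 - 2 \sqrt{5} \approx 1752.5$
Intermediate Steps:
$b = 5$ ($b = 2 + 3 = 5$)
$L{\left(q \right)} = 2 \sqrt{q}$
$Y{\left(-16,L{\left(\left(-1 + 0\right) + 6 \right)} \right)} + r{\left(-2 \right)} 444 = \left(-19 - 2 \sqrt{\left(-1 + 0\right) + 6}\right) + \left(-2\right)^{2} \cdot 444 = \left(-19 - 2 \sqrt{-1 + 6}\right) + 4 \cdot 444 = \left(-19 - 2 \sqrt{5}\right) + 1776 = 1757 - 2 \sqrt{5}$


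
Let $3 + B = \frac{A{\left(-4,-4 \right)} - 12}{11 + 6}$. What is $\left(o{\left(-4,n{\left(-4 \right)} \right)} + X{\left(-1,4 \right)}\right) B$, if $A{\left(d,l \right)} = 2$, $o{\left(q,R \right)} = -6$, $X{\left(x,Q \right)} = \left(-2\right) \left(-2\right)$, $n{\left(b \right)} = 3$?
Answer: $\frac{122}{17} \approx 7.1765$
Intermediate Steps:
$X{\left(x,Q \right)} = 4$
$B = - \frac{61}{17}$ ($B = -3 + \frac{2 - 12}{11 + 6} = -3 - \frac{10}{17} = - \frac{61}{17} \approx -3.5882$)
$\left(o{\left(-4,n{\left(-4 \right)} \right)} + X{\left(-1,4 \right)}\right) B = \left(-6 + 4\right) \left(- \frac{61}{17}\right) = \left(-2\right) \left(- \frac{61}{17}\right) = \frac{122}{17}$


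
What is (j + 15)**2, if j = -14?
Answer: 1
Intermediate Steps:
(j + 15)**2 = (-14 + 15)**2 = 1**2 = 1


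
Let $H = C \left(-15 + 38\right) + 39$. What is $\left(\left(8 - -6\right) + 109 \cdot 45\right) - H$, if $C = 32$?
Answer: $4144$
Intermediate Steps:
$H = 775$ ($H = 32 \left(-15 + 38\right) + 39 = 32 \cdot 23 + 39 = 736 + 39 = 775$)
$\left(\left(8 - -6\right) + 109 \cdot 45\right) - H = \left(\left(8 - -6\right) + 109 \cdot 45\right) - 775 = \left(\left(8 + 6\right) + 4905\right) - 775 = \left(14 + 4905\right) - 775 = 4919 - 775 = 4144$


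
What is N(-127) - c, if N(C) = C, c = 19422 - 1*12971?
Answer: -6578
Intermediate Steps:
c = 6451 (c = 19422 - 12971 = 6451)
N(-127) - c = -127 - 1*6451 = -127 - 6451 = -6578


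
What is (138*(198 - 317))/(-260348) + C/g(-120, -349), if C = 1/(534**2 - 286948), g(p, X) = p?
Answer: 882911807/13996308480 ≈ 0.063082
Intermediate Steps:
C = -1/1792 (C = 1/(285156 - 286948) = 1/(-1792) = -1/1792 ≈ -0.00055804)
(138*(198 - 317))/(-260348) + C/g(-120, -349) = (138*(198 - 317))/(-260348) - 1/1792/(-120) = (138*(-119))*(-1/260348) - 1/1792*(-1/120) = -16422*(-1/260348) + 1/215040 = 8211/130174 + 1/215040 = 882911807/13996308480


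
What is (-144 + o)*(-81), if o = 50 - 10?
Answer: 8424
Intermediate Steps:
o = 40
(-144 + o)*(-81) = (-144 + 40)*(-81) = -104*(-81) = 8424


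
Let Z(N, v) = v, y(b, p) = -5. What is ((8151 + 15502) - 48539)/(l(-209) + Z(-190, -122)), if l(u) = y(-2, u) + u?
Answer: 12443/168 ≈ 74.065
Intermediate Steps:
l(u) = -5 + u
((8151 + 15502) - 48539)/(l(-209) + Z(-190, -122)) = ((8151 + 15502) - 48539)/((-5 - 209) - 122) = (23653 - 48539)/(-214 - 122) = -24886/(-336) = -24886*(-1/336) = 12443/168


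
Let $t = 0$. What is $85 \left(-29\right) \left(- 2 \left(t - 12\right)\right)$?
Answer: $-59160$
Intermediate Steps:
$85 \left(-29\right) \left(- 2 \left(t - 12\right)\right) = 85 \left(-29\right) \left(- 2 \left(0 - 12\right)\right) = - 2465 \left(- 2 \left(0 - 12\right)\right) = - 2465 \left(\left(-2\right) \left(-12\right)\right) = \left(-2465\right) 24 = -59160$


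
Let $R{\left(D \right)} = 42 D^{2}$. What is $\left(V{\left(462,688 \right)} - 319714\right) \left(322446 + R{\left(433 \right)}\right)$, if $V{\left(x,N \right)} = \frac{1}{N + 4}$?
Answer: $- \frac{453379461816402}{173} \approx -2.6207 \cdot 10^{12}$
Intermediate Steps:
$V{\left(x,N \right)} = \frac{1}{4 + N}$
$\left(V{\left(462,688 \right)} - 319714\right) \left(322446 + R{\left(433 \right)}\right) = \left(\frac{1}{4 + 688} - 319714\right) \left(322446 + 42 \cdot 433^{2}\right) = \left(\frac{1}{692} - 319714\right) \left(322446 + 42 \cdot 187489\right) = \left(\frac{1}{692} - 319714\right) \left(322446 + 7874538\right) = \left(- \frac{221242087}{692}\right) 8196984 = - \frac{453379461816402}{173}$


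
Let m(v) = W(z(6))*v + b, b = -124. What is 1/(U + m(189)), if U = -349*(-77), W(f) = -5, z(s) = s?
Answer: 1/25804 ≈ 3.8754e-5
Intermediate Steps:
U = 26873
m(v) = -124 - 5*v (m(v) = -5*v - 124 = -124 - 5*v)
1/(U + m(189)) = 1/(26873 + (-124 - 5*189)) = 1/(26873 + (-124 - 945)) = 1/(26873 - 1069) = 1/25804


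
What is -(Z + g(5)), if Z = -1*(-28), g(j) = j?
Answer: -33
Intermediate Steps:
Z = 28
-(Z + g(5)) = -(28 + 5) = -1*33 = -33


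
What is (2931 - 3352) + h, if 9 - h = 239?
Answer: -651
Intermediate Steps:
h = -230 (h = 9 - 1*239 = 9 - 239 = -230)
(2931 - 3352) + h = (2931 - 3352) - 230 = -421 - 230 = -651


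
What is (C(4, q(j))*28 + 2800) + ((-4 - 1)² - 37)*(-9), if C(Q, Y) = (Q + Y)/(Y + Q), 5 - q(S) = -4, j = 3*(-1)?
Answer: 2936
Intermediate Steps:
j = -3
q(S) = 9 (q(S) = 5 - 1*(-4) = 5 + 4 = 9)
C(Q, Y) = 1 (C(Q, Y) = (Q + Y)/(Q + Y) = 1)
(C(4, q(j))*28 + 2800) + ((-4 - 1)² - 37)*(-9) = (1*28 + 2800) + ((-4 - 1)² - 37)*(-9) = (28 + 2800) + ((-5)² - 37)*(-9) = 2828 + (25 - 37)*(-9) = 2828 - 12*(-9) = 2828 + 108 = 2936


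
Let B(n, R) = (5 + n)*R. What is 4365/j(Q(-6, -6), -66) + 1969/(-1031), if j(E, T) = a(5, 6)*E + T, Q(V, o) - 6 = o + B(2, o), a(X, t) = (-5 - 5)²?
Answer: -1433341/488694 ≈ -2.9330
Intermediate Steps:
B(n, R) = R*(5 + n)
a(X, t) = 100 (a(X, t) = (-10)² = 100)
Q(V, o) = 6 + 8*o (Q(V, o) = 6 + (o + o*(5 + 2)) = 6 + (o + o*7) = 6 + (o + 7*o) = 6 + 8*o)
j(E, T) = T + 100*E (j(E, T) = 100*E + T = T + 100*E)
4365/j(Q(-6, -6), -66) + 1969/(-1031) = 4365/(-66 + 100*(6 + 8*(-6))) + 1969/(-1031) = 4365/(-66 + 100*(6 - 48)) + 1969*(-1/1031) = 4365/(-66 + 100*(-42)) - 1969/1031 = 4365/(-66 - 4200) - 1969/1031 = 4365/(-4266) - 1969/1031 = 4365*(-1/4266) - 1969/1031 = -485/474 - 1969/1031 = -1433341/488694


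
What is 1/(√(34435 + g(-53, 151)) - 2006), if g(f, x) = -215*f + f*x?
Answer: -2006/3986209 - 9*√467/3986209 ≈ -0.00055203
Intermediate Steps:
1/(√(34435 + g(-53, 151)) - 2006) = 1/(√(34435 - 53*(-215 + 151)) - 2006) = 1/(√(34435 - 53*(-64)) - 2006) = 1/(√(34435 + 3392) - 2006) = 1/(√37827 - 2006) = 1/(9*√467 - 2006) = 1/(-2006 + 9*√467)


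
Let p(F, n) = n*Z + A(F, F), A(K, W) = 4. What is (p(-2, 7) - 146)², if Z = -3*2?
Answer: 33856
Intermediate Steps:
Z = -6
p(F, n) = 4 - 6*n (p(F, n) = n*(-6) + 4 = -6*n + 4 = 4 - 6*n)
(p(-2, 7) - 146)² = ((4 - 6*7) - 146)² = ((4 - 42) - 146)² = (-38 - 146)² = (-184)² = 33856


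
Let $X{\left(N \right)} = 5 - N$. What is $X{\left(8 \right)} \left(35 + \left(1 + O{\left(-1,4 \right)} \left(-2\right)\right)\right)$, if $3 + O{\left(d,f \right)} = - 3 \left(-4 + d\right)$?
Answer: $-36$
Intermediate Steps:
$O{\left(d,f \right)} = 9 - 3 d$ ($O{\left(d,f \right)} = -3 - 3 \left(-4 + d\right) = -3 - \left(-12 + 3 d\right) = 9 - 3 d$)
$X{\left(8 \right)} \left(35 + \left(1 + O{\left(-1,4 \right)} \left(-2\right)\right)\right) = \left(5 - 8\right) \left(35 + \left(1 + \left(9 - -3\right) \left(-2\right)\right)\right) = \left(5 - 8\right) \left(35 + \left(1 + \left(9 + 3\right) \left(-2\right)\right)\right) = - 3 \left(35 + \left(1 + 12 \left(-2\right)\right)\right) = - 3 \left(35 + \left(1 - 24\right)\right) = - 3 \left(35 - 23\right) = \left(-3\right) 12 = -36$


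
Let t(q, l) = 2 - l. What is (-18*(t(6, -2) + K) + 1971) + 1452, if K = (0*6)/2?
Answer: 3351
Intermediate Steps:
K = 0 (K = 0*(½) = 0)
(-18*(t(6, -2) + K) + 1971) + 1452 = (-18*((2 - 1*(-2)) + 0) + 1971) + 1452 = (-18*((2 + 2) + 0) + 1971) + 1452 = (-18*(4 + 0) + 1971) + 1452 = (-18*4 + 1971) + 1452 = (-72 + 1971) + 1452 = 1899 + 1452 = 3351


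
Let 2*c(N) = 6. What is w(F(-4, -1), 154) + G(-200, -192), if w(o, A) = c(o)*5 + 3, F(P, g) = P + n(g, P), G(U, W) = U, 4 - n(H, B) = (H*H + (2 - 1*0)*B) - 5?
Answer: -182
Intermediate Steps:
c(N) = 3 (c(N) = (1/2)*6 = 3)
n(H, B) = 9 - H**2 - 2*B (n(H, B) = 4 - ((H*H + (2 - 1*0)*B) - 5) = 4 - ((H**2 + (2 + 0)*B) - 5) = 4 - ((H**2 + 2*B) - 5) = 4 - (-5 + H**2 + 2*B) = 4 + (5 - H**2 - 2*B) = 9 - H**2 - 2*B)
F(P, g) = 9 - P - g**2 (F(P, g) = P + (9 - g**2 - 2*P) = 9 - P - g**2)
w(o, A) = 18 (w(o, A) = 3*5 + 3 = 15 + 3 = 18)
w(F(-4, -1), 154) + G(-200, -192) = 18 - 200 = -182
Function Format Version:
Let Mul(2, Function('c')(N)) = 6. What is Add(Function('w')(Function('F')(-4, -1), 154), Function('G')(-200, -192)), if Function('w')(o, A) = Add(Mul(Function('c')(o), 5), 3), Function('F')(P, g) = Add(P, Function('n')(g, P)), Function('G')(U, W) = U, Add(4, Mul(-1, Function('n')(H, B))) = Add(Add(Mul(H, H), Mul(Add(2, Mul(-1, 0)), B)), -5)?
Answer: -182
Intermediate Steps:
Function('c')(N) = 3 (Function('c')(N) = Mul(Rational(1, 2), 6) = 3)
Function('n')(H, B) = Add(9, Mul(-1, Pow(H, 2)), Mul(-2, B)) (Function('n')(H, B) = Add(4, Mul(-1, Add(Add(Mul(H, H), Mul(Add(2, Mul(-1, 0)), B)), -5))) = Add(4, Mul(-1, Add(Add(Pow(H, 2), Mul(Add(2, 0), B)), -5))) = Add(4, Mul(-1, Add(Add(Pow(H, 2), Mul(2, B)), -5))) = Add(4, Mul(-1, Add(-5, Pow(H, 2), Mul(2, B)))) = Add(4, Add(5, Mul(-1, Pow(H, 2)), Mul(-2, B))) = Add(9, Mul(-1, Pow(H, 2)), Mul(-2, B)))
Function('F')(P, g) = Add(9, Mul(-1, P), Mul(-1, Pow(g, 2))) (Function('F')(P, g) = Add(P, Add(9, Mul(-1, Pow(g, 2)), Mul(-2, P))) = Add(9, Mul(-1, P), Mul(-1, Pow(g, 2))))
Function('w')(o, A) = 18 (Function('w')(o, A) = Add(Mul(3, 5), 3) = Add(15, 3) = 18)
Add(Function('w')(Function('F')(-4, -1), 154), Function('G')(-200, -192)) = Add(18, -200) = -182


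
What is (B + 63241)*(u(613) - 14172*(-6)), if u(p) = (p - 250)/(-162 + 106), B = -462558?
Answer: -1901319543993/56 ≈ -3.3952e+10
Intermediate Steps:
u(p) = 125/28 - p/56 (u(p) = (-250 + p)/(-56) = (-250 + p)*(-1/56) = 125/28 - p/56)
(B + 63241)*(u(613) - 14172*(-6)) = (-462558 + 63241)*((125/28 - 1/56*613) - 14172*(-6)) = -399317*((125/28 - 613/56) + 85032) = -399317*(-363/56 + 85032) = -399317*4761429/56 = -1901319543993/56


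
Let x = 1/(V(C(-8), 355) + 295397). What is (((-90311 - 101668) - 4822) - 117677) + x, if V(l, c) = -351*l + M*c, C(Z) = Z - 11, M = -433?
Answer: -46653125777/148351 ≈ -3.1448e+5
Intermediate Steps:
C(Z) = -11 + Z
V(l, c) = -433*c - 351*l (V(l, c) = -351*l - 433*c = -433*c - 351*l)
x = 1/148351 (x = 1/((-433*355 - 351*(-11 - 8)) + 295397) = 1/((-153715 - 351*(-19)) + 295397) = 1/((-153715 + 6669) + 295397) = 1/(-147046 + 295397) = 1/148351 ≈ 6.7408e-6)
(((-90311 - 101668) - 4822) - 117677) + x = (((-90311 - 101668) - 4822) - 117677) + 1/148351 = ((-191979 - 4822) - 117677) + 1/148351 = (-196801 - 117677) + 1/148351 = -314478 + 1/148351 = -46653125777/148351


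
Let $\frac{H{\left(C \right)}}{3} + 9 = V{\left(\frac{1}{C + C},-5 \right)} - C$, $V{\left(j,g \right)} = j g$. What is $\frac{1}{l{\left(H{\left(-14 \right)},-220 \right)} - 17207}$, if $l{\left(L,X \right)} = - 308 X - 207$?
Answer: $\frac{1}{50346} \approx 1.9863 \cdot 10^{-5}$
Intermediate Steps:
$V{\left(j,g \right)} = g j$
$H{\left(C \right)} = -27 - 3 C - \frac{15}{2 C}$ ($H{\left(C \right)} = -27 + 3 \left(- \frac{5}{C + C} - C\right) = -27 + 3 \left(- \frac{5}{2 C} - C\right) = -27 + 3 \left(- C - \frac{5}{2 C}\right) = -27 - \left(3 C + \frac{15}{2 C}\right) = -27 - 3 C - \frac{15}{2 C}$)
$l{\left(L,X \right)} = -207 - 308 X$
$\frac{1}{l{\left(H{\left(-14 \right)},-220 \right)} - 17207} = \frac{1}{\left(-207 - -67760\right) - 17207} = \frac{1}{\left(-207 + 67760\right) - 17207} = \frac{1}{67553 - 17207} = \frac{1}{50346}$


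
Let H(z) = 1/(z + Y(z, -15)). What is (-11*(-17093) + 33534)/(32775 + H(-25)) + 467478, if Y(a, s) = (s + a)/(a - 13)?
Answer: 6971416036103/14912606 ≈ 4.6749e+5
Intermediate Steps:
Y(a, s) = (a + s)/(-13 + a)
H(z) = 1/(z + (-15 + z)/(-13 + z)) (H(z) = 1/(z + (z - 15)/(-13 + z)) = 1/(z + (-15 + z)/(-13 + z)))
(-11*(-17093) + 33534)/(32775 + H(-25)) + 467478 = (-11*(-17093) + 33534)/(32775 + (-13 - 25)/(-15 - 25 - 25*(-13 - 25))) + 467478 = (188023 + 33534)/(32775 - 38/(-15 - 25 - 25*(-38))) + 467478 = 221557/(32775 - 38/(-15 - 25 + 950)) + 467478 = 221557/(32775 - 38/910) + 467478 = 221557/(32775 + (1/910)*(-38)) + 467478 = 221557/(32775 - 19/455) + 467478 = 221557/(14912606/455) + 467478 = 221557*(455/14912606) + 467478 = 100808435/14912606 + 467478 = 6971416036103/14912606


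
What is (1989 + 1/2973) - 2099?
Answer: -327029/2973 ≈ -110.00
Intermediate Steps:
(1989 + 1/2973) - 2099 = 5913298/2973 - 2099 = -327029/2973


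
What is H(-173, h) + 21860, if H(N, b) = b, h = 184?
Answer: 22044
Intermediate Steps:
H(-173, h) + 21860 = 184 + 21860 = 22044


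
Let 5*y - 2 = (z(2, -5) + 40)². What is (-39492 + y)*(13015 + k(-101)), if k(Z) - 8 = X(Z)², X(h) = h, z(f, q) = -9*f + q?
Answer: -4579052856/5 ≈ -9.1581e+8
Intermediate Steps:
z(f, q) = q - 9*f
k(Z) = 8 + Z²
y = 291/5 (y = ⅖ + ((-5 - 9*2) + 40)²/5 = ⅖ + ((-5 - 18) + 40)²/5 = ⅖ + (-23 + 40)²/5 = ⅖ + (⅕)*17² = ⅖ + (⅕)*289 = ⅖ + 289/5 = 291/5 ≈ 58.200)
(-39492 + y)*(13015 + k(-101)) = (-39492 + 291/5)*(13015 + (8 + (-101)²)) = -197169*(13015 + (8 + 10201))/5 = -197169*(13015 + 10209)/5 = -197169/5*23224 = -4579052856/5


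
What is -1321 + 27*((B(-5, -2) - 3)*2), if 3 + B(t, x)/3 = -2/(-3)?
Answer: -1861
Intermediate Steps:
B(t, x) = -7 (B(t, x) = -9 + 3*(-2/(-3)) = -9 + 3*(-2*(-⅓)) = -9 + 3*(⅔) = -9 + 2 = -7)
-1321 + 27*((B(-5, -2) - 3)*2) = -1321 + 27*((-7 - 3)*2) = -1321 + 27*(-10*2) = -1321 + 27*(-20) = -1321 - 540 = -1861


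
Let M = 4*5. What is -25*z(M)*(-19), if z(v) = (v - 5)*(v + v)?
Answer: 285000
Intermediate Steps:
M = 20
z(v) = 2*v*(-5 + v) (z(v) = (-5 + v)*(2*v) = 2*v*(-5 + v))
-25*z(M)*(-19) = -50*20*(-5 + 20)*(-19) = -50*20*15*(-19) = -25*600*(-19) = -15000*(-19) = 285000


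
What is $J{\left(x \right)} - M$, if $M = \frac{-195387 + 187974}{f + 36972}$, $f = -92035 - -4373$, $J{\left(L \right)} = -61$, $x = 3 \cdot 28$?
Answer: $- \frac{3099503}{50690} \approx -61.146$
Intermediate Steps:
$x = 84$
$f = -87662$ ($f = -92035 + 4373 = -87662$)
$M = \frac{7413}{50690}$ ($M = \frac{-195387 + 187974}{-87662 + 36972} = - \frac{7413}{-50690} = \left(-7413\right) \left(- \frac{1}{50690}\right) = \frac{7413}{50690} \approx 0.14624$)
$J{\left(x \right)} - M = -61 - \frac{7413}{50690} = - \frac{3099503}{50690}$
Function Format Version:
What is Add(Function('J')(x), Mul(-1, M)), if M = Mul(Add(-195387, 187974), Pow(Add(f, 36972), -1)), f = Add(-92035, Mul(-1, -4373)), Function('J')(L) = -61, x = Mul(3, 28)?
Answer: Rational(-3099503, 50690) ≈ -61.146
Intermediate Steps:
x = 84
f = -87662 (f = Add(-92035, 4373) = -87662)
M = Rational(7413, 50690) (M = Mul(Add(-195387, 187974), Pow(Add(-87662, 36972), -1)) = Mul(-7413, Pow(-50690, -1)) = Mul(-7413, Rational(-1, 50690)) = Rational(7413, 50690) ≈ 0.14624)
Add(Function('J')(x), Mul(-1, M)) = Add(-61, Mul(-1, Rational(7413, 50690))) = Add(-61, Rational(-7413, 50690)) = Rational(-3099503, 50690)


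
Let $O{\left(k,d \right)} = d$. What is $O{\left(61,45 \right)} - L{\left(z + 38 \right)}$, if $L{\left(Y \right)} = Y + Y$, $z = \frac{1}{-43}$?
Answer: $- \frac{1331}{43} \approx -30.953$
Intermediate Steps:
$z = - \frac{1}{43} \approx -0.023256$
$L{\left(Y \right)} = 2 Y$
$O{\left(61,45 \right)} - L{\left(z + 38 \right)} = 45 - 2 \left(- \frac{1}{43} + 38\right) = 45 - 2 \cdot \frac{1633}{43} = 45 - \frac{3266}{43} = - \frac{1331}{43}$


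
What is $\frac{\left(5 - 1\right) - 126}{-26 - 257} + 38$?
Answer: $\frac{10876}{283} \approx 38.431$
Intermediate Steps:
$\frac{\left(5 - 1\right) - 126}{-26 - 257} + 38 = \frac{4 - 126}{-283} + 38 = \left(- \frac{1}{283}\right) \left(-122\right) + 38 = \frac{122}{283} + 38 = \frac{10876}{283}$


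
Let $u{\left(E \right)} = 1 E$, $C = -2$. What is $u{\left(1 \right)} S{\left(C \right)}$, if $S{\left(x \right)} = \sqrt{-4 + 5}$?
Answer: $1$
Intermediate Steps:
$u{\left(E \right)} = E$
$S{\left(x \right)} = 1$ ($S{\left(x \right)} = \sqrt{1} = 1$)
$u{\left(1 \right)} S{\left(C \right)} = 1 \cdot 1 = 1$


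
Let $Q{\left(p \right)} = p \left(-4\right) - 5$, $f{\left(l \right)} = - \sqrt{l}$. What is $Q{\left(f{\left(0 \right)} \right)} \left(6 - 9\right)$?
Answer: $15$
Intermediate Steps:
$Q{\left(p \right)} = -5 - 4 p$ ($Q{\left(p \right)} = - 4 p - 5 = -5 - 4 p$)
$Q{\left(f{\left(0 \right)} \right)} \left(6 - 9\right) = \left(-5 - 4 \left(- \sqrt{0}\right)\right) \left(6 - 9\right) = \left(-5 - 4 \left(\left(-1\right) 0\right)\right) \left(-3\right) = \left(-5 - 0\right) \left(-3\right) = \left(-5 + 0\right) \left(-3\right) = \left(-5\right) \left(-3\right) = 15$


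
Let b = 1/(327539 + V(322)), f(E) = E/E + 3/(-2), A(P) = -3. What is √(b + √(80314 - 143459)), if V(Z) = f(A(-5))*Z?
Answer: √(327378 + 107176354884*I*√63145)/327378 ≈ 11.209 + 11.209*I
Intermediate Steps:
f(E) = -½ (f(E) = 1 + 3*(-½) = 1 - 3/2 = -½)
V(Z) = -Z/2
b = 1/327378 (b = 1/(327539 - ½*322) = 1/(327539 - 161) = 1/327378 ≈ 3.0546e-6)
√(b + √(80314 - 143459)) = √(1/327378 + √(80314 - 143459)) = √(1/327378 + √(-63145)) = √(1/327378 + I*√63145)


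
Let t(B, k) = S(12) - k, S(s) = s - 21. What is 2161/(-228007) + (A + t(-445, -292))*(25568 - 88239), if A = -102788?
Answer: 1464737683573824/228007 ≈ 6.4241e+9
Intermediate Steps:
S(s) = -21 + s
t(B, k) = -9 - k (t(B, k) = (-21 + 12) - k = -9 - k)
2161/(-228007) + (A + t(-445, -292))*(25568 - 88239) = 2161/(-228007) + (-102788 + (-9 - 1*(-292)))*(25568 - 88239) = 2161*(-1/228007) + (-102788 + (-9 + 292))*(-62671) = -2161/228007 + (-102788 + 283)*(-62671) = -2161/228007 - 102505*(-62671) = -2161/228007 + 6424090855 = 1464737683573824/228007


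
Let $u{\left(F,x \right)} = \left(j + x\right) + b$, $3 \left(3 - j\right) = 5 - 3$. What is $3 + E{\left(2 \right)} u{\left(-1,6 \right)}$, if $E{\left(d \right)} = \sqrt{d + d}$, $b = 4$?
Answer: $\frac{83}{3} \approx 27.667$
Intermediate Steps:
$E{\left(d \right)} = \sqrt{2} \sqrt{d}$ ($E{\left(d \right)} = \sqrt{2 d} = \sqrt{2} \sqrt{d}$)
$j = \frac{7}{3}$ ($j = 3 - \frac{5 - 3}{3} = 3 - \frac{2}{3} = \frac{7}{3} \approx 2.3333$)
$u{\left(F,x \right)} = \frac{19}{3} + x$ ($u{\left(F,x \right)} = \left(\frac{7}{3} + x\right) + 4 = \frac{19}{3} + x$)
$3 + E{\left(2 \right)} u{\left(-1,6 \right)} = 3 + \sqrt{2} \sqrt{2} \left(\frac{19}{3} + 6\right) = 3 + 2 \cdot \frac{37}{3} = 3 + \frac{74}{3} = \frac{83}{3}$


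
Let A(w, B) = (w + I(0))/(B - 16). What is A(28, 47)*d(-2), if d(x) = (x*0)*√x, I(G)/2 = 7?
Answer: 0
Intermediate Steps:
I(G) = 14 (I(G) = 2*7 = 14)
A(w, B) = (14 + w)/(-16 + B) (A(w, B) = (w + 14)/(B - 16) = (14 + w)/(-16 + B))
d(x) = 0 (d(x) = 0*√x = 0)
A(28, 47)*d(-2) = ((14 + 28)/(-16 + 47))*0 = (42/31)*0 = 0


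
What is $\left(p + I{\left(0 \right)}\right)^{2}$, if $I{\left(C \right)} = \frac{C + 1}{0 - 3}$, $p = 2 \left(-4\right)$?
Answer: $\frac{625}{9} \approx 69.444$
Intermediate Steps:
$p = -8$
$I{\left(C \right)} = - \frac{1}{3} - \frac{C}{3}$ ($I{\left(C \right)} = \frac{1 + C}{-3} = \left(1 + C\right) \left(- \frac{1}{3}\right) = - \frac{1}{3} - \frac{C}{3}$)
$\left(p + I{\left(0 \right)}\right)^{2} = \left(-8 - \frac{1}{3}\right)^{2} = \left(- \frac{25}{3}\right)^{2} = \frac{625}{9}$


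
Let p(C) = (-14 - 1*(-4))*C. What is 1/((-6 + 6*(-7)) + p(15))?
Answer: -1/198 ≈ -0.0050505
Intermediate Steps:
p(C) = -10*C (p(C) = (-14 + 4)*C = -10*C)
1/((-6 + 6*(-7)) + p(15)) = 1/((-6 + 6*(-7)) - 10*15) = 1/((-6 - 42) - 150) = 1/(-48 - 150) = 1/(-198) = -1/198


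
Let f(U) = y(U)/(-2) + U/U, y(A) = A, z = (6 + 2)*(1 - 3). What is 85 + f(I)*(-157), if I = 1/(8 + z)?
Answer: -1309/16 ≈ -81.813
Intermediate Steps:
z = -16 (z = 8*(-2) = -16)
I = -⅛ (I = 1/(8 - 16) = 1/(-8) = -⅛ ≈ -0.12500)
f(U) = 1 - U/2 (f(U) = U/(-2) + U/U = U*(-½) + 1 = -U/2 + 1 = 1 - U/2)
85 + f(I)*(-157) = 85 + (1 - ½*(-⅛))*(-157) = 85 + (1 + 1/16)*(-157) = 85 + (17/16)*(-157) = 85 - 2669/16 = -1309/16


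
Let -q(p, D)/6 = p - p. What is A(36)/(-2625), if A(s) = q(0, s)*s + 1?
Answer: -1/2625 ≈ -0.00038095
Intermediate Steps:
q(p, D) = 0 (q(p, D) = -6*(p - p) = -6*0 = 0)
A(s) = 1 (A(s) = 0*s + 1 = 0 + 1 = 1)
A(36)/(-2625) = 1/(-2625) = 1*(-1/2625) = -1/2625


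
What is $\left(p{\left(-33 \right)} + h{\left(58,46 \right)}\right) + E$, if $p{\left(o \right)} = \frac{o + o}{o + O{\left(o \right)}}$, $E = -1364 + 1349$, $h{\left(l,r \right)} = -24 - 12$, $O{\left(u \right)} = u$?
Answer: $-50$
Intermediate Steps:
$h{\left(l,r \right)} = -36$
$E = -15$
$p{\left(o \right)} = 1$ ($p{\left(o \right)} = \frac{o + o}{o + o} = \frac{2 o}{2 o} = 2 o \frac{1}{2 o} = 1$)
$\left(p{\left(-33 \right)} + h{\left(58,46 \right)}\right) + E = \left(1 - 36\right) - 15 = -35 - 15 = -50$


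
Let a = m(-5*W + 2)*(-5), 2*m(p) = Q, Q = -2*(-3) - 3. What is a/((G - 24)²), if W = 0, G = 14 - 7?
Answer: -15/578 ≈ -0.025952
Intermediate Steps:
G = 7
Q = 3 (Q = 6 - 3 = 3)
m(p) = 3/2 (m(p) = (½)*3 = 3/2)
a = -15/2 (a = (3/2)*(-5) = -15/2 ≈ -7.5000)
a/((G - 24)²) = -15/(2*(7 - 24)²) = -15/(2*((-17)²)) = -15/2/289 = -15/2*1/289 = -15/578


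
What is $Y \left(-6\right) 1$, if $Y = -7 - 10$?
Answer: $102$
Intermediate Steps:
$Y = -17$ ($Y = -7 - 10 = -17$)
$Y \left(-6\right) 1 = \left(-17\right) \left(-6\right) 1 = 102 \cdot 1 = 102$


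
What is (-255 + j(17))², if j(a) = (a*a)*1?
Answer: 1156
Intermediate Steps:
j(a) = a² (j(a) = a²*1 = a²)
(-255 + j(17))² = (-255 + 17²)² = (-255 + 289)² = 34² = 1156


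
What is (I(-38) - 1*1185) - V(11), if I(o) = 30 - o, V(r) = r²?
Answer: -1238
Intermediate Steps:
(I(-38) - 1*1185) - V(11) = ((30 - 1*(-38)) - 1*1185) - 1*11² = ((30 + 38) - 1185) - 1*121 = (68 - 1185) - 121 = -1117 - 121 = -1238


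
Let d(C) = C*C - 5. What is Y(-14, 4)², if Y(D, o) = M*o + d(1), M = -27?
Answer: 12544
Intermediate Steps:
d(C) = -5 + C² (d(C) = C² - 5 = -5 + C²)
Y(D, o) = -4 - 27*o (Y(D, o) = -27*o + (-5 + 1²) = -27*o + (-5 + 1) = -27*o - 4 = -4 - 27*o)
Y(-14, 4)² = (-4 - 27*4)² = (-4 - 108)² = (-112)² = 12544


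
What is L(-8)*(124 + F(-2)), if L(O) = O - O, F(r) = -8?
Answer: 0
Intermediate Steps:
L(O) = 0
L(-8)*(124 + F(-2)) = 0*(124 - 8) = 0*116 = 0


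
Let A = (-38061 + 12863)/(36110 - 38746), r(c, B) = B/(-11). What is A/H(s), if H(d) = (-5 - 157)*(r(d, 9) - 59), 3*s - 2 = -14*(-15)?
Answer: 138589/140493528 ≈ 0.00098644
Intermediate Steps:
r(c, B) = -B/11 (r(c, B) = B*(-1/11) = -B/11)
s = 212/3 (s = ⅔ + (-14*(-15))/3 = ⅔ + (⅓)*210 = ⅔ + 70 = 212/3 ≈ 70.667)
H(d) = 106596/11 (H(d) = (-5 - 157)*(-1/11*9 - 59) = -162*(-9/11 - 59) = -162*(-658/11) = 106596/11)
A = 12599/1318 (A = -25198/(-2636) = -25198*(-1/2636) = 12599/1318 ≈ 9.5592)
A/H(s) = 12599/(1318*(106596/11)) = (12599/1318)*(11/106596) = 138589/140493528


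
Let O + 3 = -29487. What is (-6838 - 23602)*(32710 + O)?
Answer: -98016800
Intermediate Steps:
O = -29490 (O = -3 - 29487 = -29490)
(-6838 - 23602)*(32710 + O) = (-6838 - 23602)*(32710 - 29490) = -30440*3220 = -98016800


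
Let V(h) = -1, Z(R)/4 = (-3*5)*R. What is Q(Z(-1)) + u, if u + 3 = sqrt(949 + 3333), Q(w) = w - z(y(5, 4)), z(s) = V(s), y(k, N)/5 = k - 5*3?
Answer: 58 + sqrt(4282) ≈ 123.44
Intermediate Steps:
Z(R) = -60*R (Z(R) = 4*((-3*5)*R) = 4*(-15*R) = -60*R)
y(k, N) = -75 + 5*k (y(k, N) = 5*(k - 5*3) = 5*(k - 15) = 5*(-15 + k) = -75 + 5*k)
z(s) = -1
Q(w) = 1 + w (Q(w) = w - 1*(-1) = w + 1 = 1 + w)
u = -3 + sqrt(4282) (u = -3 + sqrt(949 + 3333) = -3 + sqrt(4282) ≈ 62.437)
Q(Z(-1)) + u = (1 - 60*(-1)) + (-3 + sqrt(4282)) = (1 + 60) + (-3 + sqrt(4282)) = 61 + (-3 + sqrt(4282)) = 58 + sqrt(4282)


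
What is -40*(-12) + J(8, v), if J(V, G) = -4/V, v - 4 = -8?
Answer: 959/2 ≈ 479.50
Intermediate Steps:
v = -4 (v = 4 - 8 = -4)
-40*(-12) + J(8, v) = -40*(-12) - 4/8 = 480 - 4*1/8 = 480 - 1/2 = 959/2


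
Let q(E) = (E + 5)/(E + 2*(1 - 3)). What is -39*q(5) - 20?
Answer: -410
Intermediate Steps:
q(E) = (5 + E)/(-4 + E) (q(E) = (5 + E)/(E + 2*(-2)) = (5 + E)/(E - 4) = (5 + E)/(-4 + E))
-39*q(5) - 20 = -39*(5 + 5)/(-4 + 5) - 20 = -39*10/1 - 20 = -39*10 - 20 = -390 - 20 = -410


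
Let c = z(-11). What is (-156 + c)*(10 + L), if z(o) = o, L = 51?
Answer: -10187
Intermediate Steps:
c = -11
(-156 + c)*(10 + L) = (-156 - 11)*(10 + 51) = -167*61 = -10187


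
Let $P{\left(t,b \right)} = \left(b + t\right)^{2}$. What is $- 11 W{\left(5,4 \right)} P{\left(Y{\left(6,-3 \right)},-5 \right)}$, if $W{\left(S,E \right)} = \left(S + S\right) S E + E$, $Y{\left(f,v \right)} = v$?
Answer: $-143616$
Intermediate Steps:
$W{\left(S,E \right)} = E + 2 E S^{2}$ ($W{\left(S,E \right)} = 2 S S E + E = 2 S^{2} E + E = 2 E S^{2} + E = E + 2 E S^{2}$)
$- 11 W{\left(5,4 \right)} P{\left(Y{\left(6,-3 \right)},-5 \right)} = - 11 \cdot 4 \left(1 + 2 \cdot 5^{2}\right) \left(-5 - 3\right)^{2} = - 11 \cdot 4 \left(1 + 2 \cdot 25\right) \left(-8\right)^{2} = - 11 \cdot 4 \left(1 + 50\right) 64 = - 11 \cdot 4 \cdot 51 \cdot 64 = \left(-11\right) 204 \cdot 64 = \left(-2244\right) 64 = -143616$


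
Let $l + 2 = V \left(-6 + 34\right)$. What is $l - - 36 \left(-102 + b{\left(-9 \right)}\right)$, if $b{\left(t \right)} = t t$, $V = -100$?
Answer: $-3558$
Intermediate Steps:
$b{\left(t \right)} = t^{2}$
$l = -2802$ ($l = -2 - 100 \left(-6 + 34\right) = -2 - 2800 = -2802$)
$l - - 36 \left(-102 + b{\left(-9 \right)}\right) = -2802 - - 36 \left(-102 + \left(-9\right)^{2}\right) = -2802 - - 36 \left(-102 + 81\right) = -2802 - \left(-36\right) \left(-21\right) = -2802 - 756 = -3558$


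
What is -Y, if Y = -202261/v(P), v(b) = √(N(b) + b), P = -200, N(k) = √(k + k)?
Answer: 202261*√5/(10*√(-10 + I)) ≈ 710.67 - 14249.0*I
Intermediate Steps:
N(k) = √2*√k (N(k) = √(2*k) = √2*√k)
v(b) = √(b + √2*√b) (v(b) = √(√2*√b + b) = √(b + √2*√b))
Y = -202261/√(-200 + 20*I) (Y = -202261/√(-200 + √2*√(-200)) = -202261/√(-200 + √2*(10*I*√2)) = -202261/√(-200 + 20*I) ≈ -710.67 + 14249.0*I)
-Y = -(-202261)*√5/(10*√(-10 + I)) = 202261*√5/(10*√(-10 + I))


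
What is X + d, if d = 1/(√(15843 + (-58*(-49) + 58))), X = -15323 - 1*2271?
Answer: -17594 + √18743/18743 ≈ -17594.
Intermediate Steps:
X = -17594 (X = -15323 - 2271 = -17594)
d = √18743/18743 (d = 1/(√(15843 + (2842 + 58))) = 1/(√(15843 + 2900)) = 1/(√18743) = √18743/18743 ≈ 0.0073043)
X + d = -17594 + √18743/18743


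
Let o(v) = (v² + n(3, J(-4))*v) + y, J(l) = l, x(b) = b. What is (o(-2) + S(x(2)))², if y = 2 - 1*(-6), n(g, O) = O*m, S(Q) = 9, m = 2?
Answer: 1369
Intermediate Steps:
n(g, O) = 2*O (n(g, O) = O*2 = 2*O)
y = 8 (y = 2 + 6 = 8)
o(v) = 8 + v² - 8*v (o(v) = (v² + (2*(-4))*v) + 8 = (v² - 8*v) + 8 = 8 + v² - 8*v)
(o(-2) + S(x(2)))² = ((8 + (-2)² - 8*(-2)) + 9)² = ((8 + 4 + 16) + 9)² = (28 + 9)² = 37² = 1369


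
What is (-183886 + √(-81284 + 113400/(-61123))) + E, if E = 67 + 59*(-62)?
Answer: -187477 + 2*I*√75921418199459/61123 ≈ -1.8748e+5 + 285.11*I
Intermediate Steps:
E = -3591 (E = 67 - 3658 = -3591)
(-183886 + √(-81284 + 113400/(-61123))) + E = (-183886 + √(-81284 + 113400/(-61123))) - 3591 = (-183886 + √(-81284 + 113400*(-1/61123))) - 3591 = (-183886 + √(-81284 - 113400/61123)) - 3591 = (-183886 + √(-4968435332/61123)) - 3591 = (-183886 + 2*I*√75921418199459/61123) - 3591 = -187477 + 2*I*√75921418199459/61123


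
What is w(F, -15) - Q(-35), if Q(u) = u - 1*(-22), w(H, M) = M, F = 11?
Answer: -2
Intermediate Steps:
Q(u) = 22 + u (Q(u) = u + 22 = 22 + u)
w(F, -15) - Q(-35) = -15 - (22 - 35) = -15 - 1*(-13) = -15 + 13 = -2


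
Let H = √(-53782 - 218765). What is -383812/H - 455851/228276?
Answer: -455851/228276 + 34892*I*√30283/8259 ≈ -1.9969 + 735.19*I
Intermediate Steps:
H = 3*I*√30283 (H = √(-272547) = 3*I*√30283 ≈ 522.06*I)
-383812/H - 455851/228276 = -383812*(-I*√30283/90849) - 455851/228276 = -(-34892)*I*√30283/8259 - 455851*1/228276 = 34892*I*√30283/8259 - 455851/228276 = -455851/228276 + 34892*I*√30283/8259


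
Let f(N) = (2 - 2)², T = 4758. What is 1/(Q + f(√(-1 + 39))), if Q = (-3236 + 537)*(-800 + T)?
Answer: -1/10682642 ≈ -9.3610e-8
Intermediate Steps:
Q = -10682642 (Q = (-3236 + 537)*(-800 + 4758) = -2699*3958 = -10682642)
f(N) = 0 (f(N) = 0² = 0)
1/(Q + f(√(-1 + 39))) = 1/(-10682642 + 0) = 1/(-10682642) = -1/10682642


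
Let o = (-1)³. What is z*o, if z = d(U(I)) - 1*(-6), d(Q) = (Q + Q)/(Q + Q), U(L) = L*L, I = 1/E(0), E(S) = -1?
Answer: -7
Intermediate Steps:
I = -1 (I = 1/(-1) = -1)
U(L) = L²
o = -1
d(Q) = 1 (d(Q) = (2*Q)/((2*Q)) = (2*Q)*(1/(2*Q)) = 1)
z = 7 (z = 1 - 1*(-6) = 1 + 6 = 7)
z*o = 7*(-1) = -7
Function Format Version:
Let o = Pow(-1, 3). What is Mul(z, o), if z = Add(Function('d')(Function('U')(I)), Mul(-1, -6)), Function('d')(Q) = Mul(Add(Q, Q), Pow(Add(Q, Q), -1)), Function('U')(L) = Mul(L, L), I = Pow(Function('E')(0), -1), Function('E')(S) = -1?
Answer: -7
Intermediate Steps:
I = -1 (I = Pow(-1, -1) = -1)
Function('U')(L) = Pow(L, 2)
o = -1
Function('d')(Q) = 1 (Function('d')(Q) = Mul(Mul(2, Q), Pow(Mul(2, Q), -1)) = Mul(Mul(2, Q), Mul(Rational(1, 2), Pow(Q, -1))) = 1)
z = 7 (z = Add(1, Mul(-1, -6)) = Add(1, 6) = 7)
Mul(z, o) = Mul(7, -1) = -7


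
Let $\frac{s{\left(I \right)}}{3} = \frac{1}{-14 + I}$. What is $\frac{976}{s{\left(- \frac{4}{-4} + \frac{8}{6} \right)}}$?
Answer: $- \frac{34160}{9} \approx -3795.6$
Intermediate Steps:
$s{\left(I \right)} = \frac{3}{-14 + I}$
$\frac{976}{s{\left(- \frac{4}{-4} + \frac{8}{6} \right)}} = \frac{976}{3 \frac{1}{-14 + \left(- \frac{4}{-4} + \frac{8}{6}\right)}} = \frac{976}{3 \frac{1}{-14 + \left(\left(-4\right) \left(- \frac{1}{4}\right) + 8 \cdot \frac{1}{6}\right)}} = \frac{976}{3 \frac{1}{-14 + \left(1 + \frac{4}{3}\right)}} = \frac{976}{3 \frac{1}{-14 + \frac{7}{3}}} = \frac{976}{3 \frac{1}{- \frac{35}{3}}} = \frac{976}{3 \left(- \frac{3}{35}\right)} = \frac{976}{- \frac{9}{35}} = 976 \left(- \frac{35}{9}\right) = - \frac{34160}{9}$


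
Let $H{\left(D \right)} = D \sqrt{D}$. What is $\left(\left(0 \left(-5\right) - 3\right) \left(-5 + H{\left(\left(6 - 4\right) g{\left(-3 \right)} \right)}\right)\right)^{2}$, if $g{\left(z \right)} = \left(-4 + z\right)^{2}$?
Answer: $8470953 - 61740 \sqrt{2} \approx 8.3836 \cdot 10^{6}$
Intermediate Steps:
$H{\left(D \right)} = D^{\frac{3}{2}}$
$\left(\left(0 \left(-5\right) - 3\right) \left(-5 + H{\left(\left(6 - 4\right) g{\left(-3 \right)} \right)}\right)\right)^{2} = \left(\left(0 \left(-5\right) - 3\right) \left(-5 + \left(\left(6 - 4\right) \left(-4 - 3\right)^{2}\right)^{\frac{3}{2}}\right)\right)^{2} = \left(\left(0 - 3\right) \left(-5 + \left(2 \left(-7\right)^{2}\right)^{\frac{3}{2}}\right)\right)^{2} = \left(- 3 \left(-5 + \left(2 \cdot 49\right)^{\frac{3}{2}}\right)\right)^{2} = \left(- 3 \left(-5 + 98^{\frac{3}{2}}\right)\right)^{2} = \left(- 3 \left(-5 + 686 \sqrt{2}\right)\right)^{2} = \left(15 - 2058 \sqrt{2}\right)^{2}$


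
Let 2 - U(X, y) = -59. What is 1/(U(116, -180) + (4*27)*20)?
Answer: 1/2221 ≈ 0.00045025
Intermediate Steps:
U(X, y) = 61 (U(X, y) = 2 - 1*(-59) = 2 + 59 = 61)
1/(U(116, -180) + (4*27)*20) = 1/(61 + (4*27)*20) = 1/(61 + 108*20) = 1/(61 + 2160) = 1/2221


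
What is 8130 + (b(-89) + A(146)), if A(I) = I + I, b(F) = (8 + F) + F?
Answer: 8252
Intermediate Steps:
b(F) = 8 + 2*F
A(I) = 2*I
8130 + (b(-89) + A(146)) = 8130 + ((8 + 2*(-89)) + 2*146) = 8130 + ((8 - 178) + 292) = 8130 + (-170 + 292) = 8130 + 122 = 8252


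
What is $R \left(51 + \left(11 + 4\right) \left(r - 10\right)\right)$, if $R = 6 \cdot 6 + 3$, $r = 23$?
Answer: $9594$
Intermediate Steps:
$R = 39$ ($R = 36 + 3 = 39$)
$R \left(51 + \left(11 + 4\right) \left(r - 10\right)\right) = 39 \left(51 + \left(11 + 4\right) \left(23 - 10\right)\right) = 39 \left(51 + 15 \cdot 13\right) = 39 \left(51 + 195\right) = 39 \cdot 246 = 9594$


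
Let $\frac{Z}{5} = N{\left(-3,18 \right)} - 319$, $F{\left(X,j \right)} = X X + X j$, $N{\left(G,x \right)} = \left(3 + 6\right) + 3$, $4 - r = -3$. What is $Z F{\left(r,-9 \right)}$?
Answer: $21490$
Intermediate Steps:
$r = 7$ ($r = 4 - -3 = 4 + 3 = 7$)
$N{\left(G,x \right)} = 12$ ($N{\left(G,x \right)} = 9 + 3 = 12$)
$F{\left(X,j \right)} = X^{2} + X j$
$Z = -1535$ ($Z = 5 \left(12 - 319\right) = 5 \left(-307\right) = -1535$)
$Z F{\left(r,-9 \right)} = - 1535 \cdot 7 \left(7 - 9\right) = - 1535 \cdot 7 \left(-2\right) = \left(-1535\right) \left(-14\right) = 21490$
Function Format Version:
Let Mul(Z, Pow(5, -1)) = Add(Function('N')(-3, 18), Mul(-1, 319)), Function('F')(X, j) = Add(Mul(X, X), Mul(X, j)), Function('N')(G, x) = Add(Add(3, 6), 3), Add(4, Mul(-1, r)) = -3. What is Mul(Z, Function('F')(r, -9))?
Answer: 21490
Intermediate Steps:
r = 7 (r = Add(4, Mul(-1, -3)) = Add(4, 3) = 7)
Function('N')(G, x) = 12 (Function('N')(G, x) = Add(9, 3) = 12)
Function('F')(X, j) = Add(Pow(X, 2), Mul(X, j))
Z = -1535 (Z = Mul(5, Add(12, Mul(-1, 319))) = Mul(5, Add(12, -319)) = Mul(5, -307) = -1535)
Mul(Z, Function('F')(r, -9)) = Mul(-1535, Mul(7, Add(7, -9))) = Mul(-1535, Mul(7, -2)) = Mul(-1535, -14) = 21490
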